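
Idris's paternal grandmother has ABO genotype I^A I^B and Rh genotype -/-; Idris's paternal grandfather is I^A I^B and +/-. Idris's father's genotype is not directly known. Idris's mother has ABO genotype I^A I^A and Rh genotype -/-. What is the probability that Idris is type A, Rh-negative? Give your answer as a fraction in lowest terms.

Idris's father's ABO genotype from I^A I^B × I^A I^B: 1/4 I^A I^A, 1/2 I^A I^B, 1/4 I^B I^B.
Crossing each possibility with the mother I^A I^A and summing P(type A): 1/4·1 + 1/2·1/2 + 1/4·0 = 1/2.
Similarly for Rh via the father's Rh distribution: P(Rh-) = 3/4.
Independent loci: 1/2 × 3/4 = 3/8.

3/8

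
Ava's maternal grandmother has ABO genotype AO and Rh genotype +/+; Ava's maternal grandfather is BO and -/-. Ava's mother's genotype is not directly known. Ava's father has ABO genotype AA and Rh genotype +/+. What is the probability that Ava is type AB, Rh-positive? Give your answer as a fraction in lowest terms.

1/4

Ava's mother's ABO genotype from AO × BO: 1/4 AB, 1/4 AO, 1/4 BO, 1/4 OO.
Crossing each possibility with the father AA and summing P(type AB): 1/4·1/2 + 1/4·0 + 1/4·1/2 + 1/4·0 = 1/4.
Similarly for Rh via the mother's Rh distribution: P(Rh+) = 1.
Independent loci: 1/4 × 1 = 1/4.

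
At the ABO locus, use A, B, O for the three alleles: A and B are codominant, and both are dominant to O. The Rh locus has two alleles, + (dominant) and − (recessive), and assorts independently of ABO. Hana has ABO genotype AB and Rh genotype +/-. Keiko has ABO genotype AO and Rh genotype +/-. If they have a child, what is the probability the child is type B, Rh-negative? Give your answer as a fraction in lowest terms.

ABO cross AB × AO → offspring phenotypes: 1/2 A, 1/4 B, 1/4 AB.
Rh cross +/- × +/- → 3/4 Rh+, 1/4 Rh-.
Independent loci: P(type B, Rh-negative) = 1/4 × 1/4 = 1/16.

1/16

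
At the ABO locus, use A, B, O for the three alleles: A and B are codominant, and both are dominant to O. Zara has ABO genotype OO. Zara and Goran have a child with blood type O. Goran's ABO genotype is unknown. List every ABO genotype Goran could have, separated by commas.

For each candidate genotype of Goran, check whether crossing it with OO can produce every observed child phenotype.
  AA → possible child types {A} ✗
  AB → possible child types {A, B} ✗
  AO → possible child types {O, A} ✓
  BB → possible child types {B} ✗
  BO → possible child types {O, B} ✓
  OO → possible child types {O} ✓

AO, BO, OO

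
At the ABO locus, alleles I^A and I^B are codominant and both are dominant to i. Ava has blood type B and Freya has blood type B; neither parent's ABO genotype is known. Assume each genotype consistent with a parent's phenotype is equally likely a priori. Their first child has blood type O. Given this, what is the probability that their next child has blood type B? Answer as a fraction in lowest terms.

3/4

Possible genotypes: Ava ∈ {I^B I^B, I^B i}; Freya ∈ {I^B I^B, I^B i}.
Weight each parental genotype pair by prior × P(type-O child):
  I^B i × I^B i: posterior weight 1; P(next child type B) = 3/4.
Weighted sum = 3/4.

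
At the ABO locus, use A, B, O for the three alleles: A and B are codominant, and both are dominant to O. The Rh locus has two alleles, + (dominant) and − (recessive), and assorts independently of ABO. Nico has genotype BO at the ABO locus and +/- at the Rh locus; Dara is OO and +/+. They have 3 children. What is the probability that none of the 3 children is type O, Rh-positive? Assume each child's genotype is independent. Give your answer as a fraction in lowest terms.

1/8

ABO cross BO × OO → 1/2 O, 1/2 B.
Rh cross +/- × +/+ → 1 Rh+; so P(type O, Rh-positive) = 1/2 × 1 = 1/2 per child.
P(not type O, Rh-positive) = 1/2 for one child; (1/2)^3 = 1/8.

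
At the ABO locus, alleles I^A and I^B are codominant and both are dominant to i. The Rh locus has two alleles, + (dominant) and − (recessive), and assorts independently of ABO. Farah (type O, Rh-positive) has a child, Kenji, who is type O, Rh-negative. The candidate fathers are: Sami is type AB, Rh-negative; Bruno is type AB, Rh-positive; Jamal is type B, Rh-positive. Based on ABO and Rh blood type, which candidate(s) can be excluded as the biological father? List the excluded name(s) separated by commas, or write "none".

Sami, Bruno

A candidate is excluded only if no genotype consistent with his phenotype could produce a type O, Rh-negative child with a type O, Rh-positive mother.
Sami (type AB, Rh-): no genotype consistent with that phenotype can produce a type-O Rh- child with a type-O mother.
Bruno (type AB, Rh+): no genotype consistent with that phenotype can produce a type-O Rh- child with a type-O mother.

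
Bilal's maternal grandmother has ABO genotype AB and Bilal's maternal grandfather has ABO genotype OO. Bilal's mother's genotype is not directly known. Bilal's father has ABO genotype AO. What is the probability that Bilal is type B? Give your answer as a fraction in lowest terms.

1/8

Bilal's mother's ABO genotype from AB × OO: 1/2 AO, 1/2 BO.
Crossing each possibility with the father AO and summing P(type B): 1/2·0 + 1/2·1/4 = 1/8.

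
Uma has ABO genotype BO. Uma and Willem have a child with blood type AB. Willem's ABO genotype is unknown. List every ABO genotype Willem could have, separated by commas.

For each candidate genotype of Willem, check whether crossing it with BO can produce every observed child phenotype.
  AA → possible child types {A, AB} ✓
  AB → possible child types {A, B, AB} ✓
  AO → possible child types {O, A, B, AB} ✓
  BB → possible child types {B} ✗
  BO → possible child types {O, B} ✗
  OO → possible child types {O, B} ✗

AA, AB, AO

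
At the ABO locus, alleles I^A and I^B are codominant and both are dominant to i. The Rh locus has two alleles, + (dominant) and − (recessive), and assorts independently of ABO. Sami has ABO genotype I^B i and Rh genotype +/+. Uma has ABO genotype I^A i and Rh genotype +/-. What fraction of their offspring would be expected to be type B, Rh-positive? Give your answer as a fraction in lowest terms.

ABO cross I^B i × I^A i → offspring phenotypes: 1/4 O, 1/4 A, 1/4 B, 1/4 AB.
Rh cross +/+ × +/- → 1 Rh+.
Independent loci: P(type B, Rh-positive) = 1/4 × 1 = 1/4.

1/4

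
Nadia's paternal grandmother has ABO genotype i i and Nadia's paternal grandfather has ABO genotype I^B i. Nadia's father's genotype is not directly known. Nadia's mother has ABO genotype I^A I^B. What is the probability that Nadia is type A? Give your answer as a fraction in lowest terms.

Nadia's father's ABO genotype from i i × I^B i: 1/2 I^B i, 1/2 i i.
Crossing each possibility with the mother I^A I^B and summing P(type A): 1/2·1/4 + 1/2·1/2 = 3/8.

3/8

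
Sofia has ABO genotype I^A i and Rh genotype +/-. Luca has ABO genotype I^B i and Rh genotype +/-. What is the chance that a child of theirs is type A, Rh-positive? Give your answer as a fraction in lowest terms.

3/16

ABO cross I^A i × I^B i → offspring phenotypes: 1/4 O, 1/4 A, 1/4 B, 1/4 AB.
Rh cross +/- × +/- → 3/4 Rh+, 1/4 Rh-.
Independent loci: P(type A, Rh-positive) = 1/4 × 3/4 = 3/16.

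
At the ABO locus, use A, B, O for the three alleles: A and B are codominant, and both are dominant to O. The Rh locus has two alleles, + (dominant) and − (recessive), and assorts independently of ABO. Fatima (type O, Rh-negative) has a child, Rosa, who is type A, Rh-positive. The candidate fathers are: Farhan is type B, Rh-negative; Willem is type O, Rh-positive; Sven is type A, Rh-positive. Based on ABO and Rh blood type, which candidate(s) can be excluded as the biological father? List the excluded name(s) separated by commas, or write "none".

Farhan, Willem

A candidate is excluded only if no genotype consistent with his phenotype could produce a type A, Rh-positive child with a type O, Rh-negative mother.
Farhan (type B, Rh-): no genotype consistent with that phenotype can produce a type-A Rh+ child with a type-O mother.
Willem (type O, Rh+): no genotype consistent with that phenotype can produce a type-A Rh+ child with a type-O mother.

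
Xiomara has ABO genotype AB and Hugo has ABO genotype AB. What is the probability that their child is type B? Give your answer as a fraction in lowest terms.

1/4

ABO cross AB × AB → offspring phenotypes: 1/4 A, 1/4 B, 1/2 AB.
So P(type B) = 1/4.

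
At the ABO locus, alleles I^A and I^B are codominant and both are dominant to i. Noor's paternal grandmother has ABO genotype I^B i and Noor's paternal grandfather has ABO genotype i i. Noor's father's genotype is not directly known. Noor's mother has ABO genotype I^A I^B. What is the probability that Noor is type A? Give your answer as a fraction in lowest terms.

Noor's father's ABO genotype from I^B i × i i: 1/2 I^B i, 1/2 i i.
Crossing each possibility with the mother I^A I^B and summing P(type A): 1/2·1/4 + 1/2·1/2 = 3/8.

3/8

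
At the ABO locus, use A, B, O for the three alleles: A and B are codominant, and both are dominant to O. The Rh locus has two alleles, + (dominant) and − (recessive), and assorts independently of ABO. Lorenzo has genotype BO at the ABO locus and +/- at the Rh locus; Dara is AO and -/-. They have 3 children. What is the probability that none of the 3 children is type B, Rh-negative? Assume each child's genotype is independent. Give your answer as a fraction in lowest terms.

343/512

ABO cross BO × AO → 1/4 O, 1/4 A, 1/4 B, 1/4 AB.
Rh cross +/- × -/- → 1/2 Rh+, 1/2 Rh-; so P(type B, Rh-negative) = 1/4 × 1/2 = 1/8 per child.
P(not type B, Rh-negative) = 7/8 for one child; (7/8)^3 = 343/512.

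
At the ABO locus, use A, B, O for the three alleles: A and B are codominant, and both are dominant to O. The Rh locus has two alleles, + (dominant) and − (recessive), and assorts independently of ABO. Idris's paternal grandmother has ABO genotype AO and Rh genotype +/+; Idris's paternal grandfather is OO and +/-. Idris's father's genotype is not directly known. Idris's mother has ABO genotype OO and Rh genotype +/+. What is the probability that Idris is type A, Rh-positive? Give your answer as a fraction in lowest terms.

1/4

Idris's father's ABO genotype from AO × OO: 1/2 AO, 1/2 OO.
Crossing each possibility with the mother OO and summing P(type A): 1/2·1/2 + 1/2·0 = 1/4.
Similarly for Rh via the father's Rh distribution: P(Rh+) = 1.
Independent loci: 1/4 × 1 = 1/4.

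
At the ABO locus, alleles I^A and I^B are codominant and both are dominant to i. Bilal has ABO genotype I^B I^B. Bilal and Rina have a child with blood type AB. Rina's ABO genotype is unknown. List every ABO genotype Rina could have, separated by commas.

For each candidate genotype of Rina, check whether crossing it with I^B I^B can produce every observed child phenotype.
  I^A I^A → possible child types {AB} ✓
  I^A I^B → possible child types {B, AB} ✓
  I^A i → possible child types {B, AB} ✓
  I^B I^B → possible child types {B} ✗
  I^B i → possible child types {B} ✗
  i i → possible child types {B} ✗

I^A I^A, I^A I^B, I^A i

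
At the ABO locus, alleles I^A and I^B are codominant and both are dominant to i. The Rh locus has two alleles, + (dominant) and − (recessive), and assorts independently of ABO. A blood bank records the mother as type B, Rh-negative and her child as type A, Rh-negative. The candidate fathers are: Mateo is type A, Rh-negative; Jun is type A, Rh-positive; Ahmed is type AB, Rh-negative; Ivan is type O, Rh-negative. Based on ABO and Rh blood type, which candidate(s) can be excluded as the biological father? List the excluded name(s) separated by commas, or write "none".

Ivan

A candidate is excluded only if no genotype consistent with his phenotype could produce a type A, Rh-negative child with a type B, Rh-negative mother.
Ivan (type O, Rh-): no genotype consistent with that phenotype can produce a type-A Rh- child with a type-B mother.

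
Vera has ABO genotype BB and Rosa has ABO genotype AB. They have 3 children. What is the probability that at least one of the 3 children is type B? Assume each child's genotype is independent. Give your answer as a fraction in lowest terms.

7/8

ABO cross BB × AB → 1/2 B, 1/2 AB.
So P(type B) = 1/2 per child.
P(none) = (1/2)^3 = 1/8; P(at least one) = 1 − 1/8 = 7/8.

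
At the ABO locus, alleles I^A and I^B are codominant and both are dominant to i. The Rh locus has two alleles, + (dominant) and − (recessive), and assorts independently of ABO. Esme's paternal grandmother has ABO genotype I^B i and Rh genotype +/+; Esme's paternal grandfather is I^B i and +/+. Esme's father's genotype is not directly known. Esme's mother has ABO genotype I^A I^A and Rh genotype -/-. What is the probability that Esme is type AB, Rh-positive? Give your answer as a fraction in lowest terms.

1/2

Esme's father's ABO genotype from I^B i × I^B i: 1/4 I^B I^B, 1/2 I^B i, 1/4 i i.
Crossing each possibility with the mother I^A I^A and summing P(type AB): 1/4·1 + 1/2·1/2 + 1/4·0 = 1/2.
Similarly for Rh via the father's Rh distribution: P(Rh+) = 1.
Independent loci: 1/2 × 1 = 1/2.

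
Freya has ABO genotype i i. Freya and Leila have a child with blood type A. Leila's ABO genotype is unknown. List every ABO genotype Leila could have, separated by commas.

For each candidate genotype of Leila, check whether crossing it with i i can produce every observed child phenotype.
  I^A I^A → possible child types {A} ✓
  I^A I^B → possible child types {A, B} ✓
  I^A i → possible child types {O, A} ✓
  I^B I^B → possible child types {B} ✗
  I^B i → possible child types {O, B} ✗
  i i → possible child types {O} ✗

I^A I^A, I^A I^B, I^A i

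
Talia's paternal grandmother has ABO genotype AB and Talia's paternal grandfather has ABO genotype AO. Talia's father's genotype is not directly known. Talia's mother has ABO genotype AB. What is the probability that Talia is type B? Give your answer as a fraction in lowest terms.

1/4

Talia's father's ABO genotype from AB × AO: 1/4 AA, 1/4 AB, 1/4 AO, 1/4 BO.
Crossing each possibility with the mother AB and summing P(type B): 1/4·0 + 1/4·1/4 + 1/4·1/4 + 1/4·1/2 = 1/4.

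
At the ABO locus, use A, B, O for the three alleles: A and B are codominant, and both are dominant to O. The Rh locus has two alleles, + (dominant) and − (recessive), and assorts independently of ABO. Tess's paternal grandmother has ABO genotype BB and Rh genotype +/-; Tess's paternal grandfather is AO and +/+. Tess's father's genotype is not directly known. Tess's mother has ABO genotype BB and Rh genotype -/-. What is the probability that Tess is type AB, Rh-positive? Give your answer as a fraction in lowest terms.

Tess's father's ABO genotype from BB × AO: 1/2 AB, 1/2 BO.
Crossing each possibility with the mother BB and summing P(type AB): 1/2·1/2 + 1/2·0 = 1/4.
Similarly for Rh via the father's Rh distribution: P(Rh+) = 3/4.
Independent loci: 1/4 × 3/4 = 3/16.

3/16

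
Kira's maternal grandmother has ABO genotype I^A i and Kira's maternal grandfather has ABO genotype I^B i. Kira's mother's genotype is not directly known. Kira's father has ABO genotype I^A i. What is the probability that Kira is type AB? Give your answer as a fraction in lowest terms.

Kira's mother's ABO genotype from I^A i × I^B i: 1/4 I^A I^B, 1/4 I^A i, 1/4 I^B i, 1/4 i i.
Crossing each possibility with the father I^A i and summing P(type AB): 1/4·1/4 + 1/4·0 + 1/4·1/4 + 1/4·0 = 1/8.

1/8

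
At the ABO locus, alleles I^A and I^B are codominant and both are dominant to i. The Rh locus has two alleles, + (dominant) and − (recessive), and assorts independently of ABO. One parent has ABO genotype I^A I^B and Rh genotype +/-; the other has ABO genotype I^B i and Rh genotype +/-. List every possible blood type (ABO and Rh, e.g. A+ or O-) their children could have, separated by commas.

A+, A-, B+, B-, AB+, AB-

Gametes from I^A I^B × I^B i give offspring ABO genotypes I^A I^B, I^A i, I^B I^B, I^B i, i.e. phenotypes A, B, AB.
Rh cross +/- × +/- → phenotypes Rh+, Rh-.
Combining independently: A+, A-, B+, B-, AB+, AB-.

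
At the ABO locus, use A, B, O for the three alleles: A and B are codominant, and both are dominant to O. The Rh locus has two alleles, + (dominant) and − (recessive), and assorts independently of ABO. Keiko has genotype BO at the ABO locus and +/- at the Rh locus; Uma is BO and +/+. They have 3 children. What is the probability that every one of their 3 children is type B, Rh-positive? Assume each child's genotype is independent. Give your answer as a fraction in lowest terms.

ABO cross BO × BO → 1/4 O, 3/4 B.
Rh cross +/- × +/+ → 1 Rh+; so P(type B, Rh-positive) = 3/4 × 1 = 3/4 per child.
All 3 independent: (3/4)^3 = 27/64.

27/64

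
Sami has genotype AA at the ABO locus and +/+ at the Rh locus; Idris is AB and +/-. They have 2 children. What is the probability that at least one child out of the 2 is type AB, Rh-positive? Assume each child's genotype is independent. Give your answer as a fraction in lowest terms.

3/4

ABO cross AA × AB → 1/2 A, 1/2 AB.
Rh cross +/+ × +/- → 1 Rh+; so P(type AB, Rh-positive) = 1/2 × 1 = 1/2 per child.
P(none) = (1/2)^2 = 1/4; P(at least one) = 1 − 1/4 = 3/4.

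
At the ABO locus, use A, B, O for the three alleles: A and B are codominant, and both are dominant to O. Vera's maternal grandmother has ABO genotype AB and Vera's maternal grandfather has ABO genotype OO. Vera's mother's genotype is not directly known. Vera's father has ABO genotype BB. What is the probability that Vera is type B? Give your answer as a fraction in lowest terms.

Vera's mother's ABO genotype from AB × OO: 1/2 AO, 1/2 BO.
Crossing each possibility with the father BB and summing P(type B): 1/2·1/2 + 1/2·1 = 3/4.

3/4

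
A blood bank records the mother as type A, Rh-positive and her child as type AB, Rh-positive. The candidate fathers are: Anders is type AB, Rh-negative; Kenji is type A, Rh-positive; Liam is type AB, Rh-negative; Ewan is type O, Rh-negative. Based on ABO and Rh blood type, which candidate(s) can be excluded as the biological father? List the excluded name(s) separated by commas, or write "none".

Kenji, Ewan

A candidate is excluded only if no genotype consistent with his phenotype could produce a type AB, Rh-positive child with a type A, Rh-positive mother.
Kenji (type A, Rh+): no genotype consistent with that phenotype can produce a type-AB Rh+ child with a type-A mother.
Ewan (type O, Rh-): no genotype consistent with that phenotype can produce a type-AB Rh+ child with a type-A mother.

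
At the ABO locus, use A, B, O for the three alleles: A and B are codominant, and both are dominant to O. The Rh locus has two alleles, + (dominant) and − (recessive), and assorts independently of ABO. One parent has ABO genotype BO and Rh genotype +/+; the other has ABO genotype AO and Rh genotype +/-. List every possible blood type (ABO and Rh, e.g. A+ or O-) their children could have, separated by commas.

O+, A+, B+, AB+

Gametes from BO × AO give offspring ABO genotypes AB, AO, BO, OO, i.e. phenotypes O, A, B, AB.
Rh cross +/+ × +/- → phenotypes Rh+.
Combining independently: O+, A+, B+, AB+.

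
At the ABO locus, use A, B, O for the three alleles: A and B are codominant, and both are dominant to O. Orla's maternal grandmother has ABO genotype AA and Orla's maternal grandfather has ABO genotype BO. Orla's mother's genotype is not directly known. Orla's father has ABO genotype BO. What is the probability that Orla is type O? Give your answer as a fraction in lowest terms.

1/8

Orla's mother's ABO genotype from AA × BO: 1/2 AB, 1/2 AO.
Crossing each possibility with the father BO and summing P(type O): 1/2·0 + 1/2·1/4 = 1/8.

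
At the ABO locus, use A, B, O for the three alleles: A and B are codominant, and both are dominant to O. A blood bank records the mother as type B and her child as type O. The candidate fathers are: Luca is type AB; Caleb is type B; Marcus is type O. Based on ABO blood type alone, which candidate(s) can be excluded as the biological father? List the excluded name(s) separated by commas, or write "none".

A candidate is excluded only if no genotype consistent with his phenotype could produce a type O child with a type B mother.
Luca (type AB): no genotype consistent with that phenotype can produce a type-O child with a type-B mother.

Luca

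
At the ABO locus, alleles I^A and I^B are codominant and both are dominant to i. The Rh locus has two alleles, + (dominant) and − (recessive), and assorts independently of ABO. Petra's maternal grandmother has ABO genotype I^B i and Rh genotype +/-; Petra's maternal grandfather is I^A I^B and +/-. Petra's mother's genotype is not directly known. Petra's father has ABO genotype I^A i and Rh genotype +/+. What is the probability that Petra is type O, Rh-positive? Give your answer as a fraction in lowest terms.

Petra's mother's ABO genotype from I^B i × I^A I^B: 1/4 I^A I^B, 1/4 I^A i, 1/4 I^B I^B, 1/4 I^B i.
Crossing each possibility with the father I^A i and summing P(type O): 1/4·0 + 1/4·1/4 + 1/4·0 + 1/4·1/4 = 1/8.
Similarly for Rh via the mother's Rh distribution: P(Rh+) = 1.
Independent loci: 1/8 × 1 = 1/8.

1/8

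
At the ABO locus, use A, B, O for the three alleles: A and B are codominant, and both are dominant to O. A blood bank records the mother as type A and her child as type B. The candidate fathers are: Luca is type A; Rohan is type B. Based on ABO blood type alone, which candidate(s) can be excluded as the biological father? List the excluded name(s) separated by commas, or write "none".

Luca

A candidate is excluded only if no genotype consistent with his phenotype could produce a type B child with a type A mother.
Luca (type A): no genotype consistent with that phenotype can produce a type-B child with a type-A mother.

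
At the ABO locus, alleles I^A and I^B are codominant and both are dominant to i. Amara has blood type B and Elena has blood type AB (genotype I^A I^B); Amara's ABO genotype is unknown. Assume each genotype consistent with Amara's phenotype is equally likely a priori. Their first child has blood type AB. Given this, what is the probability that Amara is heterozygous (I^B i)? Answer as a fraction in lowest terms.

1/3

Possible genotypes: Amara ∈ {I^B I^B, I^B i}; Elena ∈ {I^A I^B}.
Weight each parental genotype pair by prior × P(type-AB child):
  I^B I^B × I^A I^B: posterior weight 2/3.
  I^B i × I^A I^B: posterior weight 1/3.
Sum the posterior weight over pairs where Amara is I^B i: 1/3.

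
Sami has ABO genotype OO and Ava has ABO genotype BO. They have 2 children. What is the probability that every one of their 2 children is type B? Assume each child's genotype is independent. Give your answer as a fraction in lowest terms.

1/4

ABO cross OO × BO → 1/2 O, 1/2 B.
So P(type B) = 1/2 per child.
All 2 independent: (1/2)^2 = 1/4.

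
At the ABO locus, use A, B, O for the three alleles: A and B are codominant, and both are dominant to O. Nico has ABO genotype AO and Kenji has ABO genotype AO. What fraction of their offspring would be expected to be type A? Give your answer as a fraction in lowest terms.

ABO cross AO × AO → offspring phenotypes: 1/4 O, 3/4 A.
So P(type A) = 3/4.

3/4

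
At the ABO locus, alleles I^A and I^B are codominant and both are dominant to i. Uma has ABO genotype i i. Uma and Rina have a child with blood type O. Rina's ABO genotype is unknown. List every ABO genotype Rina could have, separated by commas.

I^A i, I^B i, i i

For each candidate genotype of Rina, check whether crossing it with i i can produce every observed child phenotype.
  I^A I^A → possible child types {A} ✗
  I^A I^B → possible child types {A, B} ✗
  I^A i → possible child types {O, A} ✓
  I^B I^B → possible child types {B} ✗
  I^B i → possible child types {O, B} ✓
  i i → possible child types {O} ✓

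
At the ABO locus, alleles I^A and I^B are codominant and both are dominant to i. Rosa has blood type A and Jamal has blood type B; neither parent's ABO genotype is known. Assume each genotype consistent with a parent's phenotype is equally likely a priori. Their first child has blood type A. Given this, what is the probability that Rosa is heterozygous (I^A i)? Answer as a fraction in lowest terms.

Possible genotypes: Rosa ∈ {I^A I^A, I^A i}; Jamal ∈ {I^B I^B, I^B i}.
Weight each parental genotype pair by prior × P(type-A child):
  I^A I^A × I^B i: posterior weight 2/3.
  I^A i × I^B i: posterior weight 1/3.
Sum the posterior weight over pairs where Rosa is I^A i: 1/3.

1/3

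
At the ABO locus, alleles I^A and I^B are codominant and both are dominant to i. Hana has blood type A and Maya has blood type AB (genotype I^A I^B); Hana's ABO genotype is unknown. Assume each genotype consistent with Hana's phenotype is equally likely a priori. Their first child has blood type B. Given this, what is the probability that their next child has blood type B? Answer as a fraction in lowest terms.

1/4

Possible genotypes: Hana ∈ {I^A I^A, I^A i}; Maya ∈ {I^A I^B}.
Weight each parental genotype pair by prior × P(type-B child):
  I^A i × I^A I^B: posterior weight 1; P(next child type B) = 1/4.
Weighted sum = 1/4.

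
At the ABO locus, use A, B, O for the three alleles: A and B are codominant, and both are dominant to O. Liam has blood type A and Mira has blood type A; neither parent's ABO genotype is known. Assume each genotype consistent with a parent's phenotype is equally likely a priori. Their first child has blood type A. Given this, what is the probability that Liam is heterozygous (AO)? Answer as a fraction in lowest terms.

7/15

Possible genotypes: Liam ∈ {AA, AO}; Mira ∈ {AA, AO}.
Weight each parental genotype pair by prior × P(type-A child):
  AA × AA: posterior weight 4/15.
  AA × AO: posterior weight 4/15.
  AO × AA: posterior weight 4/15.
  AO × AO: posterior weight 1/5.
Sum the posterior weight over pairs where Liam is AO: 7/15.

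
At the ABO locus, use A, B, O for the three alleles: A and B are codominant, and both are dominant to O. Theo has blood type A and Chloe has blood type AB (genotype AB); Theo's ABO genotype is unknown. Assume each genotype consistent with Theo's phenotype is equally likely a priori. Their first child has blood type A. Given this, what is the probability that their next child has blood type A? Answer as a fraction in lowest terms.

Possible genotypes: Theo ∈ {AA, AO}; Chloe ∈ {AB}.
Weight each parental genotype pair by prior × P(type-A child):
  AA × AB: posterior weight 1/2; P(next child type A) = 1/2.
  AO × AB: posterior weight 1/2; P(next child type A) = 1/2.
Weighted sum = 1/2.

1/2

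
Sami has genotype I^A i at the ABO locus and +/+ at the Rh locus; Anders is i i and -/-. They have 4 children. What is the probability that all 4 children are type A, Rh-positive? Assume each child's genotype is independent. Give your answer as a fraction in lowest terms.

ABO cross I^A i × i i → 1/2 O, 1/2 A.
Rh cross +/+ × -/- → 1 Rh+; so P(type A, Rh-positive) = 1/2 × 1 = 1/2 per child.
All 4 independent: (1/2)^4 = 1/16.

1/16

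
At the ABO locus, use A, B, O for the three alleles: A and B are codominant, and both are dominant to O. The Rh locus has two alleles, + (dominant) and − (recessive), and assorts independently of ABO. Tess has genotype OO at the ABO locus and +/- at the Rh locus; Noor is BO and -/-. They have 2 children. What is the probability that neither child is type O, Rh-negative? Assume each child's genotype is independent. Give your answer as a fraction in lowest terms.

9/16

ABO cross OO × BO → 1/2 O, 1/2 B.
Rh cross +/- × -/- → 1/2 Rh+, 1/2 Rh-; so P(type O, Rh-negative) = 1/2 × 1/2 = 1/4 per child.
P(not type O, Rh-negative) = 3/4 for one child; (3/4)^2 = 9/16.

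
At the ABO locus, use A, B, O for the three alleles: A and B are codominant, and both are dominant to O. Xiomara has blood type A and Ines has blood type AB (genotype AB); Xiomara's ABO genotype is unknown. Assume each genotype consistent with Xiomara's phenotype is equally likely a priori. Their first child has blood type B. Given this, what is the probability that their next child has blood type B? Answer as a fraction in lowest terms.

1/4

Possible genotypes: Xiomara ∈ {AA, AO}; Ines ∈ {AB}.
Weight each parental genotype pair by prior × P(type-B child):
  AO × AB: posterior weight 1; P(next child type B) = 1/4.
Weighted sum = 1/4.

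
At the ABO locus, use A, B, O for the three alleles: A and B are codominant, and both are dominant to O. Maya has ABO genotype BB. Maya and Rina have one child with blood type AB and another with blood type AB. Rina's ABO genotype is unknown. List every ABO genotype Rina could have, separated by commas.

AA, AB, AO

For each candidate genotype of Rina, check whether crossing it with BB can produce every observed child phenotype.
  AA → possible child types {AB} ✓
  AB → possible child types {B, AB} ✓
  AO → possible child types {B, AB} ✓
  BB → possible child types {B} ✗
  BO → possible child types {B} ✗
  OO → possible child types {B} ✗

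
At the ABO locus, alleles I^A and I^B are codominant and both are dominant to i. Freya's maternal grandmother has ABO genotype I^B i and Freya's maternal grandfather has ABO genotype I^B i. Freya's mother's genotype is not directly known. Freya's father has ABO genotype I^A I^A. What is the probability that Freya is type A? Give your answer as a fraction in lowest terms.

1/2

Freya's mother's ABO genotype from I^B i × I^B i: 1/4 I^B I^B, 1/2 I^B i, 1/4 i i.
Crossing each possibility with the father I^A I^A and summing P(type A): 1/4·0 + 1/2·1/2 + 1/4·1 = 1/2.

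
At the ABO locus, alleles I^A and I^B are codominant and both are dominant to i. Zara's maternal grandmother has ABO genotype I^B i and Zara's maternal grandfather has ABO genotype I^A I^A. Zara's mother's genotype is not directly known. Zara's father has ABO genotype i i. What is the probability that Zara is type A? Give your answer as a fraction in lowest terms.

Zara's mother's ABO genotype from I^B i × I^A I^A: 1/2 I^A I^B, 1/2 I^A i.
Crossing each possibility with the father i i and summing P(type A): 1/2·1/2 + 1/2·1/2 = 1/2.

1/2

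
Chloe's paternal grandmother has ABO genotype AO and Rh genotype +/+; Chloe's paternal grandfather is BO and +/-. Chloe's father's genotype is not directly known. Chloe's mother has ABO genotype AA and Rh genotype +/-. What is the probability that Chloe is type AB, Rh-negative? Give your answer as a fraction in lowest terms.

Chloe's father's ABO genotype from AO × BO: 1/4 AB, 1/4 AO, 1/4 BO, 1/4 OO.
Crossing each possibility with the mother AA and summing P(type AB): 1/4·1/2 + 1/4·0 + 1/4·1/2 + 1/4·0 = 1/4.
Similarly for Rh via the father's Rh distribution: P(Rh-) = 1/8.
Independent loci: 1/4 × 1/8 = 1/32.

1/32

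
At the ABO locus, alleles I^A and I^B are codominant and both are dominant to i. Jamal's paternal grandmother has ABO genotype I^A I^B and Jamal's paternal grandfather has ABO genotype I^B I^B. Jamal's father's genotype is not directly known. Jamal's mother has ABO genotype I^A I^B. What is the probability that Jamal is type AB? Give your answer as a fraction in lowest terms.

1/2

Jamal's father's ABO genotype from I^A I^B × I^B I^B: 1/2 I^A I^B, 1/2 I^B I^B.
Crossing each possibility with the mother I^A I^B and summing P(type AB): 1/2·1/2 + 1/2·1/2 = 1/2.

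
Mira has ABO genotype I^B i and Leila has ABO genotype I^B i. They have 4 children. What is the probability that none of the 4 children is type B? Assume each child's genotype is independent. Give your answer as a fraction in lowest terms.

ABO cross I^B i × I^B i → 1/4 O, 3/4 B.
So P(type B) = 3/4 per child.
P(not type B) = 1/4 for one child; (1/4)^4 = 1/256.

1/256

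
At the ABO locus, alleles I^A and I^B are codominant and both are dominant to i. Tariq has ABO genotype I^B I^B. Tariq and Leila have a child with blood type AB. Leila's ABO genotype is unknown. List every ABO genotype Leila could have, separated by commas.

For each candidate genotype of Leila, check whether crossing it with I^B I^B can produce every observed child phenotype.
  I^A I^A → possible child types {AB} ✓
  I^A I^B → possible child types {B, AB} ✓
  I^A i → possible child types {B, AB} ✓
  I^B I^B → possible child types {B} ✗
  I^B i → possible child types {B} ✗
  i i → possible child types {B} ✗

I^A I^A, I^A I^B, I^A i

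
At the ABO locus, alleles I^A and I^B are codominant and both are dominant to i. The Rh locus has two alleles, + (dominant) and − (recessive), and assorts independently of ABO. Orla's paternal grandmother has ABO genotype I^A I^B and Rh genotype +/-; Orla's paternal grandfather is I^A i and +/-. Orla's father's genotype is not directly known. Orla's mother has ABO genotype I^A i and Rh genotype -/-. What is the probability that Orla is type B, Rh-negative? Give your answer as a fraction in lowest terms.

1/16

Orla's father's ABO genotype from I^A I^B × I^A i: 1/4 I^A I^A, 1/4 I^A I^B, 1/4 I^A i, 1/4 I^B i.
Crossing each possibility with the mother I^A i and summing P(type B): 1/4·0 + 1/4·1/4 + 1/4·0 + 1/4·1/4 = 1/8.
Similarly for Rh via the father's Rh distribution: P(Rh-) = 1/2.
Independent loci: 1/8 × 1/2 = 1/16.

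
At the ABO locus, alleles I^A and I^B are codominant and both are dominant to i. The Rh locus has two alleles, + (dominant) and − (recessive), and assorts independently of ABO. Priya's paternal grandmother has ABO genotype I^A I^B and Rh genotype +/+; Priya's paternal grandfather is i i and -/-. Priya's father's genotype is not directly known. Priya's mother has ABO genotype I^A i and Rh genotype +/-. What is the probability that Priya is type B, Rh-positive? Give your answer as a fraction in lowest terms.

Priya's father's ABO genotype from I^A I^B × i i: 1/2 I^A i, 1/2 I^B i.
Crossing each possibility with the mother I^A i and summing P(type B): 1/2·0 + 1/2·1/4 = 1/8.
Similarly for Rh via the father's Rh distribution: P(Rh+) = 3/4.
Independent loci: 1/8 × 3/4 = 3/32.

3/32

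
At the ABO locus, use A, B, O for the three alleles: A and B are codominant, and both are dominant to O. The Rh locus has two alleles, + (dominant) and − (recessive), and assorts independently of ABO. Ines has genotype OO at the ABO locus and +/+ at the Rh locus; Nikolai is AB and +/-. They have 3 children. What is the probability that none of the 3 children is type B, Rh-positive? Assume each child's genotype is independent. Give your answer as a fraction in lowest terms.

ABO cross OO × AB → 1/2 A, 1/2 B.
Rh cross +/+ × +/- → 1 Rh+; so P(type B, Rh-positive) = 1/2 × 1 = 1/2 per child.
P(not type B, Rh-positive) = 1/2 for one child; (1/2)^3 = 1/8.

1/8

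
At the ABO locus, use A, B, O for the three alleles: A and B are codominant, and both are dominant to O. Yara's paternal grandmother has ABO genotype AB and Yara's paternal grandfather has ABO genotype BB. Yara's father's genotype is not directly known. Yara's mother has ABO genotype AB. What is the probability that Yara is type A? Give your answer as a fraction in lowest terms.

1/8

Yara's father's ABO genotype from AB × BB: 1/2 AB, 1/2 BB.
Crossing each possibility with the mother AB and summing P(type A): 1/2·1/4 + 1/2·0 = 1/8.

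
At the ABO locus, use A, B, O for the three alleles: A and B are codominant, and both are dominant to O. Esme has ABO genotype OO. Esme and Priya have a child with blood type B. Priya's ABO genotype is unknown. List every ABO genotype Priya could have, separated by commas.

AB, BB, BO

For each candidate genotype of Priya, check whether crossing it with OO can produce every observed child phenotype.
  AA → possible child types {A} ✗
  AB → possible child types {A, B} ✓
  AO → possible child types {O, A} ✗
  BB → possible child types {B} ✓
  BO → possible child types {O, B} ✓
  OO → possible child types {O} ✗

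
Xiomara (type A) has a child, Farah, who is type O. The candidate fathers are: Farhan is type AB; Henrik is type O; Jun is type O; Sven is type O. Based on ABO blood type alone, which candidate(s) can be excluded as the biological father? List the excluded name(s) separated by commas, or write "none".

A candidate is excluded only if no genotype consistent with his phenotype could produce a type O child with a type A mother.
Farhan (type AB): no genotype consistent with that phenotype can produce a type-O child with a type-A mother.

Farhan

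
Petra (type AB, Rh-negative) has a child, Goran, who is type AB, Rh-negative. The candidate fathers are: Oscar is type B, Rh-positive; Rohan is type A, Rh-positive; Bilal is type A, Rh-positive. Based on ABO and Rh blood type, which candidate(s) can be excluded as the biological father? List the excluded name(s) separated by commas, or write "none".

none

A candidate is excluded only if no genotype consistent with his phenotype could produce a type AB, Rh-negative child with a type AB, Rh-negative mother.
Every candidate has at least one consistent genotype combination, so none can be excluded.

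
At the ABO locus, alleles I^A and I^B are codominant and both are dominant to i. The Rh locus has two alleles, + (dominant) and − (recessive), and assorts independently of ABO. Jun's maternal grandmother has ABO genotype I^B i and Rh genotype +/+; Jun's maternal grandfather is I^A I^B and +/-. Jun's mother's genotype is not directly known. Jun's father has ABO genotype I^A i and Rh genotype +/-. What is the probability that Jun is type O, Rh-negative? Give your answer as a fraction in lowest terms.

Jun's mother's ABO genotype from I^B i × I^A I^B: 1/4 I^A I^B, 1/4 I^A i, 1/4 I^B I^B, 1/4 I^B i.
Crossing each possibility with the father I^A i and summing P(type O): 1/4·0 + 1/4·1/4 + 1/4·0 + 1/4·1/4 = 1/8.
Similarly for Rh via the mother's Rh distribution: P(Rh-) = 1/8.
Independent loci: 1/8 × 1/8 = 1/64.

1/64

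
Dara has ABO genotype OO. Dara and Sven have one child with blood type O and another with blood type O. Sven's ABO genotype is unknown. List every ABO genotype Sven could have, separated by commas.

AO, BO, OO

For each candidate genotype of Sven, check whether crossing it with OO can produce every observed child phenotype.
  AA → possible child types {A} ✗
  AB → possible child types {A, B} ✗
  AO → possible child types {O, A} ✓
  BB → possible child types {B} ✗
  BO → possible child types {O, B} ✓
  OO → possible child types {O} ✓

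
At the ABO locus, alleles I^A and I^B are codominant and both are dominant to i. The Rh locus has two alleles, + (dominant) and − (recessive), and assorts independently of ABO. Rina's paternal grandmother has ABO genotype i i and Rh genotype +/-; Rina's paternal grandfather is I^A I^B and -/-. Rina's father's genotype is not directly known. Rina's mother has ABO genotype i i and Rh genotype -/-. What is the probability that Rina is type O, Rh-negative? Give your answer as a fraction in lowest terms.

3/8

Rina's father's ABO genotype from i i × I^A I^B: 1/2 I^A i, 1/2 I^B i.
Crossing each possibility with the mother i i and summing P(type O): 1/2·1/2 + 1/2·1/2 = 1/2.
Similarly for Rh via the father's Rh distribution: P(Rh-) = 3/4.
Independent loci: 1/2 × 3/4 = 3/8.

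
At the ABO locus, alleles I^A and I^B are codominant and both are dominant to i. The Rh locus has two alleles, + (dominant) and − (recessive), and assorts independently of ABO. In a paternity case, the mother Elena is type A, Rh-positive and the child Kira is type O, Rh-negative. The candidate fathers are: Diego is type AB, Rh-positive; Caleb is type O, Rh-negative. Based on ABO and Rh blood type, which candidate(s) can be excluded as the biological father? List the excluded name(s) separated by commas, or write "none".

A candidate is excluded only if no genotype consistent with his phenotype could produce a type O, Rh-negative child with a type A, Rh-positive mother.
Diego (type AB, Rh+): no genotype consistent with that phenotype can produce a type-O Rh- child with a type-A mother.

Diego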